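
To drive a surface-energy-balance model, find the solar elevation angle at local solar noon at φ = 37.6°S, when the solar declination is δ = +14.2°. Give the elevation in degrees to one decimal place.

At local noon the hour angle is zero, so the zenith angle equals |φ − δ| = |-37.6° − (+14.200°)| = 51.800°.
Elevation = 90° − 51.800° = 38.2°.

38.2°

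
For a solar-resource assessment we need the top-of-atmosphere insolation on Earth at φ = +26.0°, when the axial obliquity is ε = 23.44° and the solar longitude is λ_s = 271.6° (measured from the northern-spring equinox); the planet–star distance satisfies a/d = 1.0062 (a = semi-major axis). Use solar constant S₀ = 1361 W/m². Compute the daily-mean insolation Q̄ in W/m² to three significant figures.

Solar declination: sin δ = sin ε · sin λ_s = sin 23.44° × sin 271.6° = -0.39763, so δ = -23.430°.
cos H₀ = −tan(+26.0°) tan(-23.430°) = 0.2114, H₀ = 1.3578 rad.
Bracket: H₀ sin φ sin δ + cos φ cos δ sin H₀ = 1.3578×0.43837×-0.39763 + 0.89879×0.91754×0.97741 = -0.236677 + 0.806046 = 0.569369.
Inverse-square distance factor (a/d)² = 1.0062² = 1.012438.
Q̄ = (S₀/π) × 1.012438 × [bracket] = (1361/π) × 1.012438 × 0.569369 = 249.7 W/m².

Q̄ ≈ 250 W/m²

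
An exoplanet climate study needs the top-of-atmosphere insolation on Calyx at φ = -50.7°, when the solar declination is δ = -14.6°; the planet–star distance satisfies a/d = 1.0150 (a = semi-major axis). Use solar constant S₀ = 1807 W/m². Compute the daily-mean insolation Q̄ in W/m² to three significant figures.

cos H₀ = −tan(-50.7°) tan(-14.600°) = -0.3182, H₀ = 1.8947 rad.
Bracket: H₀ sin φ sin δ + cos φ cos δ sin H₀ = 1.8947×-0.77384×-0.25207 + 0.63338×0.96771×0.94801 = 0.369584 + 0.581062 = 0.950646.
Inverse-square distance factor (a/d)² = 1.0150² = 1.030225.
Q̄ = (S₀/π) × 1.030225 × [bracket] = (1807/π) × 1.030225 × 0.950646 = 563.3 W/m².

Q̄ ≈ 563 W/m²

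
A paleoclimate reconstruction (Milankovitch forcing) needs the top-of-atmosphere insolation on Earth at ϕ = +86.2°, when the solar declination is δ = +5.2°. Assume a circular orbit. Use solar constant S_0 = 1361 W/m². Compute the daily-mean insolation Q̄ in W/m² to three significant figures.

cos h₀ = −tan(+86.2°) tan(+5.200°) = -1.3702 ≤ −1 ⇒ polar day, h₀ = π.
Bracket: h₀ sin ϕ sin δ + cos ϕ cos δ sin h₀ = 3.1416×0.99780×0.09063 + 0.06627×0.99588×0.00000 = 0.284097 + 0.000000 = 0.284097.
Q̄ = (S_0/π) × [bracket] = (1361/π) × 0.284097 = 123.1 W/m².

Q̄ ≈ 123 W/m²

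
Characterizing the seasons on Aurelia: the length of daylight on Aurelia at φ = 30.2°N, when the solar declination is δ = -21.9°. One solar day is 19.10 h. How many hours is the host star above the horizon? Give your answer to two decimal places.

cos H₀ = −tan φ · tan δ = −tan(+30.2°) × tan(-21.900°) = 0.2340, so H₀ = 1.3346 rad = 76.47°.
Daylight = 2H₀/(2π) × 19.10 h = (1.3346/π) × 19.10 = 8.11 h.

8.11 h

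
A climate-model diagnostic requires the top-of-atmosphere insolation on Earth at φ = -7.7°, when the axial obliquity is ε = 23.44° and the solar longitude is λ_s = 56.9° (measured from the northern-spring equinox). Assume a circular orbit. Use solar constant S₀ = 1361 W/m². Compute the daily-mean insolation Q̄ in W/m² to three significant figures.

Solar declination: sin δ = sin ε · sin λ_s = sin 23.44° × sin 56.9° = 0.33323, so δ = +19.465°.
cos H₀ = −tan(-7.7°) tan(+19.465°) = 0.0478, H₀ = 1.5230 rad.
Bracket: H₀ sin φ sin δ + cos φ cos δ sin H₀ = 1.5230×-0.13399×0.33323 + 0.99098×0.94284×0.99886 = -0.068001 + 0.933270 = 0.865269.
Q̄ = (S₀/π) × [bracket] = (1361/π) × 0.865269 = 374.9 W/m².

Q̄ ≈ 375 W/m²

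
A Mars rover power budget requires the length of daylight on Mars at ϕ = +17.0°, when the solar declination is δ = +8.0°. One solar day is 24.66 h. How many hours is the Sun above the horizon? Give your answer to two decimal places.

cos h₀ = −tan ϕ · tan δ = −tan(+17.0°) × tan(+8.000°) = -0.0430, so h₀ = 1.6138 rad = 92.46°.
Daylight = 2h₀/(2π) × 24.66 h = (1.6138/π) × 24.66 = 12.67 h.

12.67 h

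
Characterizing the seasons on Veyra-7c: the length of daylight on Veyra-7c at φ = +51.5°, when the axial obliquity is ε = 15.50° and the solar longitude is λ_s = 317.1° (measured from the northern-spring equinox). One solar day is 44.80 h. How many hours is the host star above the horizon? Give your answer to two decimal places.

Solar declination: sin δ = sin ε · sin λ_s = sin 15.50° × sin 317.1° = -0.18191, so δ = -10.481°.
cos H₀ = −tan φ · tan δ = −tan(+51.5°) × tan(-10.481°) = 0.2326, so H₀ = 1.3361 rad = 76.55°.
Daylight = 2H₀/(2π) × 44.80 h = (1.3361/π) × 44.80 = 19.05 h.

19.05 h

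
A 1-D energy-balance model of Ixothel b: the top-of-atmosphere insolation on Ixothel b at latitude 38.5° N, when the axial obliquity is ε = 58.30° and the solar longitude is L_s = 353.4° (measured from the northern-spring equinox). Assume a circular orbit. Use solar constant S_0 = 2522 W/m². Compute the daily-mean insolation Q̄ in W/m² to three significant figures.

Solar declination: sin δ = sin ε · sin L_s = sin 58.30° × sin 353.4° = -0.09779, so δ = -5.612°.
cos h₀ = −tan(+38.5°) tan(-5.612°) = 0.0782, h₀ = 1.4926 rad.
Bracket: h₀ sin ϕ sin δ + cos ϕ cos δ sin h₀ = 1.4926×0.62251×-0.09779 + 0.78261×0.99521×0.99694 = -0.090862 + 0.776478 = 0.685616.
Q̄ = (S_0/π) × [bracket] = (2522/π) × 0.685616 = 550.4 W/m².

Q̄ ≈ 550 W/m²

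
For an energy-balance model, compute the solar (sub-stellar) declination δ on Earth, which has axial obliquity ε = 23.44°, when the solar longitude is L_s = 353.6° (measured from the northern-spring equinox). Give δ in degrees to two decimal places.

sin δ = sin ε · sin L_s = sin 23.44° × sin 353.6° = -0.044341.
δ = arcsin(-0.044341) = -2.54°.

δ = -2.54°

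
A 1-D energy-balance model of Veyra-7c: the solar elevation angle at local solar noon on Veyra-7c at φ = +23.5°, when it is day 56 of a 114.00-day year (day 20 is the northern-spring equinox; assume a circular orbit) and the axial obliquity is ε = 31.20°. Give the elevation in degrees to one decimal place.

Solar longitude: λ_s = 360° × (56 − 20)/114.00 = 113.684°.
sin δ = sin 31.20° × sin 113.684° = 0.47440, so δ = +28.320°.
At local noon the hour angle is zero, so the zenith angle equals |φ − δ| = |+23.5° − (+28.320°)| = 4.820°.
Elevation = 90° − 4.820° = 85.2°.

85.2°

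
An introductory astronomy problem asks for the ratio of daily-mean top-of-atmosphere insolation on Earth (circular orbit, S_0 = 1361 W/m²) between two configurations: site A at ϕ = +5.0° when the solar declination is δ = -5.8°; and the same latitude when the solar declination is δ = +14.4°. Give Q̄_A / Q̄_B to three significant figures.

— Configuration A (ϕ=+5.0°):
cos h₀ = −tan(+5.0°) tan(-5.800°) = 0.0089, h₀ = 1.5619 rad.
Bracket: h₀ sin ϕ sin δ + cos ϕ cos δ sin h₀ = 1.5619×0.08716×-0.10106 + 0.99619×0.99488×0.99996 = -0.013758 + 0.991050 = 0.977292.
Q̄ = (S_0/π) × [bracket] = (1361/π) × 0.977292 = 423.38 W/m².
— Configuration B (ϕ=+5.0°):
cos h₀ = −tan(+5.0°) tan(+14.400°) = -0.0225, h₀ = 1.5933 rad.
Bracket: h₀ sin ϕ sin δ + cos ϕ cos δ sin h₀ = 1.5933×0.08716×0.24869 + 0.99619×0.96858×0.99975 = 0.034536 + 0.964648 = 0.999184.
Q̄ = (S_0/π) × [bracket] = (1361/π) × 0.999184 = 432.87 W/m².
Ratio Q̄_A / Q̄_B = 423.38 / 432.87 = 0.9781.

Q̄_A / Q̄_B ≈ 0.978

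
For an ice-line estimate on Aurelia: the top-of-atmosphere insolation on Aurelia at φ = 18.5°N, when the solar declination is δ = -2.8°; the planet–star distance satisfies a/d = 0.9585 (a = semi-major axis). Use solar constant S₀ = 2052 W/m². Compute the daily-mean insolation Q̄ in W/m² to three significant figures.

Q̄ ≈ 554 W/m²

cos H₀ = −tan(+18.5°) tan(-2.800°) = 0.0164, H₀ = 1.5544 rad.
Bracket: H₀ sin φ sin δ + cos φ cos δ sin H₀ = 1.5544×0.31730×-0.04885 + 0.94832×0.99881×0.99987 = -0.024093 + 0.947068 = 0.922975.
Inverse-square distance factor (a/d)² = 0.9585² = 0.918722.
Q̄ = (S₀/π) × 0.918722 × [bracket] = (2052/π) × 0.918722 × 0.922975 = 553.9 W/m².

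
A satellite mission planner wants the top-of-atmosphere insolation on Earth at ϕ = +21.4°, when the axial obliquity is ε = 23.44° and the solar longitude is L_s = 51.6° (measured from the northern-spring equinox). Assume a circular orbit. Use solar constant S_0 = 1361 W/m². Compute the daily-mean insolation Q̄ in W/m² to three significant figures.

Solar declination: sin δ = sin ε · sin L_s = sin 23.44° × sin 51.6° = 0.31174, so δ = +18.164°.
cos h₀ = −tan(+21.4°) tan(+18.164°) = -0.1286, h₀ = 1.6997 rad.
Bracket: h₀ sin ϕ sin δ + cos ϕ cos δ sin h₀ = 1.6997×0.36488×0.31174 + 0.93106×0.95017×0.99170 = 0.193337 + 0.877323 = 1.070660.
Q̄ = (S_0/π) × [bracket] = (1361/π) × 1.070660 = 463.8 W/m².

Q̄ ≈ 464 W/m²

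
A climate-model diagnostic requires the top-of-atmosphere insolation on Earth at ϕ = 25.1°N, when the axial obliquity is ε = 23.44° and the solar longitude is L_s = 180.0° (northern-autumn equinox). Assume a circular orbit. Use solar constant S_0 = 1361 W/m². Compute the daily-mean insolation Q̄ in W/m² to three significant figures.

Solar declination: sin δ = sin ε · sin L_s = sin 23.44° × sin 180.0° = 0.00000, so δ = +0.000°.
cos h₀ = −tan(+25.1°) tan(+0.000°) = -0.0000, h₀ = 1.5708 rad.
Bracket: h₀ sin ϕ sin δ + cos ϕ cos δ sin h₀ = 1.5708×0.42420×0.00000 + 0.90557×1.00000×1.00000 = 0.000000 + 0.905570 = 0.905570.
Q̄ = (S_0/π) × [bracket] = (1361/π) × 0.905570 = 392.3 W/m².

Q̄ ≈ 392 W/m²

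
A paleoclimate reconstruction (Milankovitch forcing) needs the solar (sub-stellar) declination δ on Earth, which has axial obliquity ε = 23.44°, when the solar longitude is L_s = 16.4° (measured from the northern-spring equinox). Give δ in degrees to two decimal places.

sin δ = sin ε · sin L_s = sin 23.44° × sin 16.4° = 0.112312.
δ = arcsin(0.112312) = +6.45°.

δ = +6.45°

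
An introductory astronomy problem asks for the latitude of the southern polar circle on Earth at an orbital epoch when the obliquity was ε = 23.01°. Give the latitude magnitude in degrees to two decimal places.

The polar circle is the lowest latitude that experiences at least one full rotation of continuous darkness at the northern-summer solstice; it lies at |ϕ| = 90° − ε = 90° − 23.01° = 66.99°.

66.99°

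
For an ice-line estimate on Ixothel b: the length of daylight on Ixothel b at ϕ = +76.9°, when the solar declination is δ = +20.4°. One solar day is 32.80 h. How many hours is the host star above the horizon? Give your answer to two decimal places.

Sunrise equation: cos h₀ = −tan ϕ · tan δ = -1.5981 ≤ −1, so the host star never sets (polar day) and h₀ = π.
Daylight = 2h₀/(2π) × 32.80 h = (3.1416/π) × 32.80 = 32.80 h.

32.80 h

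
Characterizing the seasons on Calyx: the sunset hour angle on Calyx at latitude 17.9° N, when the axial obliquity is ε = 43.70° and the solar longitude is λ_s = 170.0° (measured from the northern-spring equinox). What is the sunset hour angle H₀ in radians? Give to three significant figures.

H₀ = 1.61 rad

Solar declination: sin δ = sin ε · sin λ_s = sin 43.70° × sin 170.0° = 0.11997, so δ = +6.890°.
cos H₀ = −tan φ · tan δ = −tan(+17.9°) × tan(+6.890°) = -0.0390, so H₀ = 1.6098 rad = 92.24°.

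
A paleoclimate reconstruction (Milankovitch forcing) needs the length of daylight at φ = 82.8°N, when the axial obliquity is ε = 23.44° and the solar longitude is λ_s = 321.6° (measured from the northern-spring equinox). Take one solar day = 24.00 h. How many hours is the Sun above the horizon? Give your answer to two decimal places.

0.00 h

Solar declination: sin δ = sin ε · sin λ_s = sin 23.44° × sin 321.6° = -0.24709, so δ = -14.305°.
cos H₀ = −tan φ · tan δ = 2.0185 ≥ 1, so the Sun never rises (polar night) and H₀ = 0.
Daylight = 2H₀/(2π) × 24.00 h = (0.0000/π) × 24.00 = 0.00 h.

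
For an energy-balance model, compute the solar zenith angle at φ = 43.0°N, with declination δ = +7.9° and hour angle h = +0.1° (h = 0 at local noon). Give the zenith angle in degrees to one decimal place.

θ_z = 35.1°

cos θ_z = sin φ sin δ + cos φ cos δ cos h = 0.093737 + 0.724412 = 0.818149.
θ_z = arccos(0.818149) = 35.1°.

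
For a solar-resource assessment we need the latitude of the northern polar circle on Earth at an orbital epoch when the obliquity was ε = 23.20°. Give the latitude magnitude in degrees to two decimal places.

66.80°

The polar circle is the lowest latitude that experiences at least one full rotation of continuous daylight at the northern-summer solstice; it lies at |φ| = 90° − ε = 90° − 23.20° = 66.80°.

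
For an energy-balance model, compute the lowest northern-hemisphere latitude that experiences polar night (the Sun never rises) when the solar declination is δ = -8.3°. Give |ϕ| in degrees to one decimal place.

Polar night requires cos h₀ = −tan ϕ tan δ ≥ 1, i.e. tan ϕ tan δ ≤ −1.
The boundary is |tan ϕ| · |tan δ| = 1, so |ϕ| = 90° − |δ| = 90° − 8.3° = 81.7° in the northern hemisphere.

|ϕ| = 81.7°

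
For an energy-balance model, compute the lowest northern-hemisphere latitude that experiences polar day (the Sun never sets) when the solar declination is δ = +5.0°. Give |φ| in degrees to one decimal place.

Polar day requires cos H₀ = −tan φ tan δ ≤ −1, i.e. tan φ tan δ ≥ 1.
The boundary is |tan φ| · |tan δ| = 1, so |φ| = 90° − |δ| = 90° − 5.0° = 85.0° in the northern hemisphere.

|φ| = 85.0°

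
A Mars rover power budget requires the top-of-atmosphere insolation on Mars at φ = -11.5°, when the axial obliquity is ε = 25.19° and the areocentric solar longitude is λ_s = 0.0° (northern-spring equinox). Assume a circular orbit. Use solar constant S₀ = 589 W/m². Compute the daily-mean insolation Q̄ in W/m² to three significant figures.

Q̄ ≈ 184 W/m²

sin δ = sin 25.19° × sin 0.0° = 0.00000, so δ = +0.000°.
cos H₀ = −tan(-11.5°) tan(+0.000°) = 0.0000, H₀ = 1.5708 rad.
Bracket: H₀ sin φ sin δ + cos φ cos δ sin H₀ = 1.5708×-0.19937×0.00000 + 0.97992×1.00000×1.00000 = -0.000000 + 0.979920 = 0.979920.
Q̄ = (S₀/π) × [bracket] = (589/π) × 0.979920 = 183.7 W/m².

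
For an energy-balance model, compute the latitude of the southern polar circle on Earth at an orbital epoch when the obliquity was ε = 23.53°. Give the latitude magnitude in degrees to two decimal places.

The polar circle is the lowest latitude that experiences at least one full rotation of continuous darkness at the northern-summer solstice; it lies at |ϕ| = 90° − ε = 90° − 23.53° = 66.47°.

66.47°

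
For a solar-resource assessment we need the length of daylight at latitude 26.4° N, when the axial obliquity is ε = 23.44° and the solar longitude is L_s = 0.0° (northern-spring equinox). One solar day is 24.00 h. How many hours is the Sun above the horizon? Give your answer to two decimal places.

12.00 h

Solar declination: sin δ = sin ε · sin L_s = sin 23.44° × sin 0.0° = 0.00000, so δ = +0.000°.
cos h₀ = −tan ϕ · tan δ = −tan(+26.4°) × tan(+0.000°) = -0.0000, so h₀ = 1.5708 rad = 90.00°.
Daylight = 2h₀/(2π) × 24.00 h = (1.5708/π) × 24.00 = 12.00 h.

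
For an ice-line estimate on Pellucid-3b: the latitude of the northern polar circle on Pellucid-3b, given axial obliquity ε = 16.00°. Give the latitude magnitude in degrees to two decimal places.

74.00°

The polar circle is the lowest latitude that experiences at least one full rotation of continuous daylight at the northern-summer solstice; it lies at |φ| = 90° − ε = 90° − 16.00° = 74.00°.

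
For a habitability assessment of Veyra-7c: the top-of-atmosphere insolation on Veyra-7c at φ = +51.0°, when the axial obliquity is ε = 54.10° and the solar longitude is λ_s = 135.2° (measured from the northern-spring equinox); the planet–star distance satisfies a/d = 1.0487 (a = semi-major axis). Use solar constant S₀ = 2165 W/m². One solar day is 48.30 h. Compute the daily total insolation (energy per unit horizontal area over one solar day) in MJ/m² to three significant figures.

187 MJ/m²

Solar declination: sin δ = sin ε · sin λ_s = sin 54.10° × sin 135.2° = 0.57078, so δ = +34.805°.
cos H₀ = −tan(+51.0°) tan(+34.805°) = -0.8584, H₀ = 2.6030 rad.
Bracket: H₀ sin φ sin δ + cos φ cos δ sin H₀ = 2.6030×0.77715×0.57078 + 0.62932×0.82110×0.51293 = 1.154643 + 0.265049 = 1.419692.
Inverse-square distance factor (a/d)² = 1.0487² = 1.099772.
Q̄ = (S₀/π) × 1.099772 × [bracket] = (2165/π) × 1.099772 × 1.419692 = 1076.0 W/m².
Daily total = Q̄ × 48.30 h × 3600 s/h = 1076.0 × 48.30 × 3600 / 10⁶ = 187.1 MJ/m².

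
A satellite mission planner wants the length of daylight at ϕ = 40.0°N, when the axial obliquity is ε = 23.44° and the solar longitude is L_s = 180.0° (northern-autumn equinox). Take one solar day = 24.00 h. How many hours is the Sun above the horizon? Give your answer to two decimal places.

12.00 h

Solar declination: sin δ = sin ε · sin L_s = sin 23.44° × sin 180.0° = 0.00000, so δ = +0.000°.
cos h₀ = −tan ϕ · tan δ = −tan(+40.0°) × tan(+0.000°) = -0.0000, so h₀ = 1.5708 rad = 90.00°.
Daylight = 2h₀/(2π) × 24.00 h = (1.5708/π) × 24.00 = 12.00 h.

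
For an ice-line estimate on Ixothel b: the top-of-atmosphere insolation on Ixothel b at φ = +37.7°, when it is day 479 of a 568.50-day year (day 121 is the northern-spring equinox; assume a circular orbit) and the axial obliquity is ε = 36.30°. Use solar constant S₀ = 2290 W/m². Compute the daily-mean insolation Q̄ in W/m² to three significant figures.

Q̄ ≈ 255 W/m²

Solar longitude: λ_s = 360° × (479 − 121)/568.50 = 226.702°.
sin δ = sin 36.30° × sin 226.702° = -0.43086, so δ = -25.522°.
cos H₀ = −tan(+37.7°) tan(-25.522°) = 0.3690, H₀ = 1.1928 rad.
Bracket: H₀ sin φ sin δ + cos φ cos δ sin H₀ = 1.1928×0.61153×-0.43086 + 0.79122×0.90242×0.92942 = -0.314283 + 0.663618 = 0.349335.
Q̄ = (S₀/π) × [bracket] = (2290/π) × 0.349335 = 254.6 W/m².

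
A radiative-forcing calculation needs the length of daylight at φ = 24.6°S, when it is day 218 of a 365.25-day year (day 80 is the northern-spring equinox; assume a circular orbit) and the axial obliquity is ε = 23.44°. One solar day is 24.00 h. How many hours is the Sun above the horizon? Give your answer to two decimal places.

10.99 h

Solar longitude: λ_s = 360° × (218 − 80)/365.25 = 136.016°.
sin δ = sin 23.44° × sin 136.016° = 0.27625, so δ = +16.036°.
cos H₀ = −tan φ · tan δ = −tan(-24.6°) × tan(+16.036°) = 0.1316, so H₀ = 1.4388 rad = 82.44°.
Daylight = 2H₀/(2π) × 24.00 h = (1.4388/π) × 24.00 = 10.99 h.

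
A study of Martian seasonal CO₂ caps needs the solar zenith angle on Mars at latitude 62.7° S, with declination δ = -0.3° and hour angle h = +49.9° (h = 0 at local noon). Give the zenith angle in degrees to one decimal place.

θ_z = 72.5°

cos θ_z = sin φ sin δ + cos φ cos δ cos h = 0.004653 + 0.295423 = 0.300076.
θ_z = arccos(0.300076) = 72.5°.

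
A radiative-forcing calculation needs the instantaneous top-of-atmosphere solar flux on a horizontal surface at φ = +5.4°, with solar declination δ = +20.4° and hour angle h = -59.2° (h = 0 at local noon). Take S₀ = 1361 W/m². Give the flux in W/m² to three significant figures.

cos θ_z = sin φ sin δ + cos φ cos δ cos h = 0.032804 + 0.477799 = 0.510603.
Flux = S₀ · cos θ_z = 1361 × 0.510603 = 694.9 W/m².

695 W/m²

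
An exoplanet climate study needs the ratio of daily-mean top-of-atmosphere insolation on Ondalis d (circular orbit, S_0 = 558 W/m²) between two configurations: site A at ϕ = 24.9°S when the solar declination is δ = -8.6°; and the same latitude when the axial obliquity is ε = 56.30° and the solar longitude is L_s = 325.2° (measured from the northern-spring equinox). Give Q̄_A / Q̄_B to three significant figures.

Q̄_A / Q̄_B ≈ 0.877

— Configuration A (ϕ=-24.9°):
cos h₀ = −tan(-24.9°) tan(-8.600°) = -0.0702, h₀ = 1.6411 rad.
Bracket: h₀ sin ϕ sin δ + cos ϕ cos δ sin h₀ = 1.6411×-0.42104×-0.14954 + 0.90704×0.98876×0.99753 = 0.103327 + 0.894630 = 0.997957.
Q̄ = (S_0/π) × [bracket] = (558/π) × 0.997957 = 177.25 W/m².
— Configuration B (ϕ=-24.9°):
Solar declination: sin δ = sin ε · sin L_s = sin 56.30° × sin 325.2° = -0.47481, so δ = -28.347°.
cos h₀ = −tan(-24.9°) tan(-28.347°) = -0.2504, h₀ = 1.8239 rad.
Bracket: h₀ sin ϕ sin δ + cos ϕ cos δ sin h₀ = 1.8239×-0.42104×-0.47481 + 0.90704×0.88009×0.96814 = 0.364623 + 0.772844 = 1.137467.
Q̄ = (S_0/π) × [bracket] = (558/π) × 1.137467 = 202.03 W/m².
Ratio Q̄_A / Q̄_B = 177.25 / 202.03 = 0.8773.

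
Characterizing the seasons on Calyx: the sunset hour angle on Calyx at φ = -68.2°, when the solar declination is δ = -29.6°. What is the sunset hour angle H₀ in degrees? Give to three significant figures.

Sunrise equation: cos H₀ = −tan φ · tan δ = -1.4203 ≤ −1, so the host star never sets (polar day) and H₀ = π.

H₀ = 180°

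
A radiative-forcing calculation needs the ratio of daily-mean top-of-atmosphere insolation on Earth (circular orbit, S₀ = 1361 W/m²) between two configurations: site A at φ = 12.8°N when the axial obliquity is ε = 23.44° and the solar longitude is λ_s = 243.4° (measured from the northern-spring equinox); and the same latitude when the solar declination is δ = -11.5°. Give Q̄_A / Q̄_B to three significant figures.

Q̄_A / Q̄_B ≈ 0.892

— Configuration A (φ=+12.8°):
Solar declination: sin δ = sin ε · sin λ_s = sin 23.44° × sin 243.4° = -0.35568, so δ = -20.835°.
cos H₀ = −tan(+12.8°) tan(-20.835°) = 0.0865, H₀ = 1.4842 rad.
Bracket: H₀ sin φ sin δ + cos φ cos δ sin H₀ = 1.4842×0.22155×-0.35568 + 0.97515×0.93461×0.99626 = -0.116956 + 0.907976 = 0.791020.
Q̄ = (S₀/π) × [bracket] = (1361/π) × 0.791020 = 342.69 W/m².
— Configuration B (φ=+12.8°):
cos H₀ = −tan(+12.8°) tan(-11.500°) = 0.0462, H₀ = 1.5246 rad.
Bracket: H₀ sin φ sin δ + cos φ cos δ sin H₀ = 1.5246×0.22155×-0.19937 + 0.97515×0.97992×0.99893 = -0.067342 + 0.954547 = 0.887205.
Q̄ = (S₀/π) × [bracket] = (1361/π) × 0.887205 = 384.35 W/m².
Ratio Q̄_A / Q̄_B = 342.69 / 384.35 = 0.8916.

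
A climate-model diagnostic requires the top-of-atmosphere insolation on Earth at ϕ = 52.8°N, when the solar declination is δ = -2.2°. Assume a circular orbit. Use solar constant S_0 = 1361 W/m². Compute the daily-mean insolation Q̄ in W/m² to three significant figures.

Q̄ ≈ 241 W/m²

cos h₀ = −tan(+52.8°) tan(-2.200°) = 0.0506, h₀ = 1.5202 rad.
Bracket: h₀ sin ϕ sin δ + cos ϕ cos δ sin h₀ = 1.5202×0.79653×-0.03839 + 0.60460×0.99926×0.99872 = -0.046486 + 0.603379 = 0.556893.
Q̄ = (S_0/π) × [bracket] = (1361/π) × 0.556893 = 241.3 W/m².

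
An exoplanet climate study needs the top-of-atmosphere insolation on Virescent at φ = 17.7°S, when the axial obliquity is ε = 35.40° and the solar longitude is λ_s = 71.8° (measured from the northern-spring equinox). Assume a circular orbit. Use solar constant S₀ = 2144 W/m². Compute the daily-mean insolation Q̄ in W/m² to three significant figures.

Q̄ ≈ 376 W/m²

Solar declination: sin δ = sin ε · sin λ_s = sin 35.40° × sin 71.8° = 0.55030, so δ = +33.388°.
cos H₀ = −tan(-17.7°) tan(+33.388°) = 0.2103, H₀ = 1.3589 rad.
Bracket: H₀ sin φ sin δ + cos φ cos δ sin H₀ = 1.3589×-0.30403×0.55030 + 0.95266×0.83497×0.97763 = -0.227354 + 0.777648 = 0.550294.
Q̄ = (S₀/π) × [bracket] = (2144/π) × 0.550294 = 375.6 W/m².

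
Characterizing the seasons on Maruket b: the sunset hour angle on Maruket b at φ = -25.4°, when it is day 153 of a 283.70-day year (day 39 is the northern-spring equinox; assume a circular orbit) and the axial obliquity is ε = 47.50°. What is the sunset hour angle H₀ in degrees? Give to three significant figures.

Solar longitude: λ_s = 360° × (153 − 39)/283.70 = 144.660°.
sin δ = sin 47.50° × sin 144.660° = 0.42646, so δ = +25.243°.
cos H₀ = −tan φ · tan δ = −tan(-25.4°) × tan(+25.243°) = 0.2239, so H₀ = 1.3450 rad = 77.06°.

H₀ = 77.1°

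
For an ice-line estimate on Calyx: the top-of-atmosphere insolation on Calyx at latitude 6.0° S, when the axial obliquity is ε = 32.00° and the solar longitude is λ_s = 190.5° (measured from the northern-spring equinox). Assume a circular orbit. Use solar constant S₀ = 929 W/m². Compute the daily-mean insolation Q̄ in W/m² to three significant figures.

Solar declination: sin δ = sin ε · sin λ_s = sin 32.00° × sin 190.5° = -0.09657, so δ = -5.542°.
cos H₀ = −tan(-6.0°) tan(-5.542°) = -0.0102, H₀ = 1.5810 rad.
Bracket: H₀ sin φ sin δ + cos φ cos δ sin H₀ = 1.5810×-0.10453×-0.09657 + 0.99452×0.99533×0.99995 = 0.015959 + 0.989826 = 1.005785.
Q̄ = (S₀/π) × [bracket] = (929/π) × 1.005785 = 297.4 W/m².

Q̄ ≈ 297 W/m²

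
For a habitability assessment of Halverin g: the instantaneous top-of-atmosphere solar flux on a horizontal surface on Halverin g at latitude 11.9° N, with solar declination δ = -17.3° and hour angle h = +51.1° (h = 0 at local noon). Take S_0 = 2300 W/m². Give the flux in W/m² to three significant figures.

1.21e+03 W/m²

cos θ_z = sin ϕ sin δ + cos ϕ cos δ cos h = -0.061320 + 0.586669 = 0.525349.
Flux = S_0 · cos θ_z = 2300 × 0.525349 = 1208 W/m².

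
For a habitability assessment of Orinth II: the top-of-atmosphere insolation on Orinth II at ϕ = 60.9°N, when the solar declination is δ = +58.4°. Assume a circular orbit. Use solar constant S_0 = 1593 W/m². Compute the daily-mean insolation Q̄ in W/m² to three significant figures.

cos h₀ = −tan(+60.9°) tan(+58.400°) = -2.9204 ≤ −1 ⇒ polar day, h₀ = π.
Bracket: h₀ sin ϕ sin δ + cos ϕ cos δ sin h₀ = 3.1416×0.87377×0.85173 + 0.48634×0.52399×0.00000 = 2.338029 + 0.000000 = 2.338029.
Q̄ = (S_0/π) × [bracket] = (1593/π) × 2.338029 = 1186 W/m².

Q̄ ≈ 1.19e+03 W/m²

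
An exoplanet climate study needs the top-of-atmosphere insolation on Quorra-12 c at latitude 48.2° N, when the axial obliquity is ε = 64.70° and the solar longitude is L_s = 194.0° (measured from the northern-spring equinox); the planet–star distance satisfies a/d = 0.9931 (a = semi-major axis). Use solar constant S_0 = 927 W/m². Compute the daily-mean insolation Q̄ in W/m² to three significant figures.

Solar declination: sin δ = sin ε · sin L_s = sin 64.70° × sin 194.0° = -0.21872, so δ = -12.634°.
cos h₀ = −tan(+48.2°) tan(-12.634°) = 0.2507, h₀ = 1.3174 rad.
Bracket: h₀ sin ϕ sin δ + cos ϕ cos δ sin h₀ = 1.3174×0.74548×-0.21872 + 0.66653×0.97579×0.96807 = -0.214804 + 0.629626 = 0.414822.
Inverse-square distance factor (a/d)² = 0.9931² = 0.986248.
Q̄ = (S_0/π) × 0.986248 × [bracket] = (927/π) × 0.986248 × 0.414822 = 120.7 W/m².

Q̄ ≈ 121 W/m²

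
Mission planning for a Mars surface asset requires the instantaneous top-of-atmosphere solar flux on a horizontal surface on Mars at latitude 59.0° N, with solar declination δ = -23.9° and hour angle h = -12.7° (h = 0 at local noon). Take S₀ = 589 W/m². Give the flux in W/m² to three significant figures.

66.0 W/m²

cos θ_z = sin φ sin δ + cos φ cos δ cos h = -0.347274 + 0.459355 = 0.112081.
Flux = S₀ · cos θ_z = 589 × 0.112081 = 66.02 W/m².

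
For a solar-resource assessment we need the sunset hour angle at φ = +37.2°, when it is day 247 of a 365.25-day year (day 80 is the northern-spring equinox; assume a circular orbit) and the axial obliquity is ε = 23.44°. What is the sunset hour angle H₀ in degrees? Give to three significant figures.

Solar longitude: λ_s = 360° × (247 − 80)/365.25 = 164.600°.
sin δ = sin 23.44° × sin 164.600° = 0.10564, so δ = +6.064°.
cos H₀ = −tan φ · tan δ = −tan(+37.2°) × tan(+6.064°) = -0.0806, so H₀ = 1.6515 rad = 94.63°.

H₀ = 94.6°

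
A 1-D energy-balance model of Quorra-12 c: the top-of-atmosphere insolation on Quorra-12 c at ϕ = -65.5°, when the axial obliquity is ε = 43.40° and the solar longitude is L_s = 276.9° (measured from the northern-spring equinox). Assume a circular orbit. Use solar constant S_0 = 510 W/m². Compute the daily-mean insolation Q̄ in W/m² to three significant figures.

Q̄ ≈ 317 W/m²

Solar declination: sin δ = sin ε · sin L_s = sin 43.40° × sin 276.9° = -0.68211, so δ = -43.009°.
cos h₀ = −tan(-65.5°) tan(-43.009°) = -2.0469 ≤ −1 ⇒ polar day, h₀ = π.
Bracket: h₀ sin ϕ sin δ + cos ϕ cos δ sin h₀ = 3.1416×-0.90996×-0.68211 + 0.41469×0.73125×0.00000 = 1.949969 + 0.000000 = 1.949969.
Q̄ = (S_0/π) × [bracket] = (510/π) × 1.949969 = 316.6 W/m².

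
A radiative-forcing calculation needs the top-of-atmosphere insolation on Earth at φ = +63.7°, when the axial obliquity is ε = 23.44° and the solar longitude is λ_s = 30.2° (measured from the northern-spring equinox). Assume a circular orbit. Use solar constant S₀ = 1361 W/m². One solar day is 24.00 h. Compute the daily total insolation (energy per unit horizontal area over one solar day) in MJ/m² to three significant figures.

28.2 MJ/m²

Solar declination: sin δ = sin ε · sin λ_s = sin 23.44° × sin 30.2° = 0.20010, so δ = +11.543°.
cos H₀ = −tan(+63.7°) tan(+11.543°) = -0.4132, H₀ = 1.9968 rad.
Bracket: H₀ sin φ sin δ + cos φ cos δ sin H₀ = 1.9968×0.89649×0.20010 + 0.44307×0.97978×0.91063 = 0.358201 + 0.395315 = 0.753516.
Q̄ = (S₀/π) × [bracket] = (1361/π) × 0.753516 = 326.44 W/m².
Daily total = Q̄ × 24.00 h × 3600 s/h = 326.44 × 24.00 × 3600 / 10⁶ = 28.20 MJ/m².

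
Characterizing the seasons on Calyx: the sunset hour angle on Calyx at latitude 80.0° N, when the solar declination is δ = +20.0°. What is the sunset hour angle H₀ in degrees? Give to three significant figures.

H₀ = 180°

Sunrise equation: cos H₀ = −tan φ · tan δ = -2.0642 ≤ −1, so the host star never sets (polar day) and H₀ = π.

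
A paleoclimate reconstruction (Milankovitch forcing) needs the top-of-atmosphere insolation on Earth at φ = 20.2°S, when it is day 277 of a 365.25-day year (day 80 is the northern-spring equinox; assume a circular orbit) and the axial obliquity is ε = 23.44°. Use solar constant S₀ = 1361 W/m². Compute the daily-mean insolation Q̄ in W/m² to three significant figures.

Q̄ ≈ 428 W/m²

Solar longitude: λ_s = 360° × (277 − 80)/365.25 = 194.168°.
sin δ = sin 23.44° × sin 194.168° = -0.09737, so δ = -5.588°.
cos H₀ = −tan(-20.2°) tan(-5.588°) = -0.0360, H₀ = 1.6068 rad.
Bracket: H₀ sin φ sin δ + cos φ cos δ sin H₀ = 1.6068×-0.34530×-0.09737 + 0.93849×0.99525×0.99935 = 0.054024 + 0.933425 = 0.987449.
Q̄ = (S₀/π) × [bracket] = (1361/π) × 0.987449 = 427.8 W/m².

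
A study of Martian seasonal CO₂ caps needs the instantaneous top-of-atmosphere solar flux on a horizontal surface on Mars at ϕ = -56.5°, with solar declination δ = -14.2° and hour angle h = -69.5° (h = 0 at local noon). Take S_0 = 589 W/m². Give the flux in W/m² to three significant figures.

231 W/m²

cos θ_z = sin ϕ sin δ + cos ϕ cos δ cos h = 0.204558 + 0.187386 = 0.391944.
Flux = S_0 · cos θ_z = 589 × 0.391944 = 230.9 W/m².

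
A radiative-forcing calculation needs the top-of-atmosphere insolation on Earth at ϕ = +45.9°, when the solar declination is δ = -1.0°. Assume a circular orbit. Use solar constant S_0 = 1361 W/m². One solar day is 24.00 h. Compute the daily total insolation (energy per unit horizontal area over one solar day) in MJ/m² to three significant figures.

cos h₀ = −tan(+45.9°) tan(-1.000°) = 0.0180, h₀ = 1.5528 rad.
Bracket: h₀ sin ϕ sin δ + cos ϕ cos δ sin h₀ = 1.5528×0.71813×-0.01745 + 0.69591×0.99985×0.99984 = -0.019459 + 0.695694 = 0.676235.
Q̄ = (S_0/π) × [bracket] = (1361/π) × 0.676235 = 292.96 W/m².
Daily total = Q̄ × 24.00 h × 3600 s/h = 292.96 × 24.00 × 3600 / 10⁶ = 25.31 MJ/m².

25.3 MJ/m²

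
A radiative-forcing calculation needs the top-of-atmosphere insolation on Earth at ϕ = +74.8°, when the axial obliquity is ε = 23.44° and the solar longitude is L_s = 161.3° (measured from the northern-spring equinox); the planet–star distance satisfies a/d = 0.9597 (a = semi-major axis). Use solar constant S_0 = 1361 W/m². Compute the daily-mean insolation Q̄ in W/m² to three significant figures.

Q̄ ≈ 193 W/m²

Solar declination: sin δ = sin ε · sin L_s = sin 23.44° × sin 161.3° = 0.12754, so δ = +7.327°.
cos h₀ = −tan(+74.8°) tan(+7.327°) = -0.4733, h₀ = 2.0638 rad.
Bracket: h₀ sin ϕ sin δ + cos ϕ cos δ sin h₀ = 2.0638×0.96502×0.12754 + 0.26219×0.99183×0.88091 = 0.254010 + 0.229079 = 0.483089.
Inverse-square distance factor (a/d)² = 0.9597² = 0.921024.
Q̄ = (S_0/π) × 0.921024 × [bracket] = (1361/π) × 0.921024 × 0.483089 = 192.8 W/m².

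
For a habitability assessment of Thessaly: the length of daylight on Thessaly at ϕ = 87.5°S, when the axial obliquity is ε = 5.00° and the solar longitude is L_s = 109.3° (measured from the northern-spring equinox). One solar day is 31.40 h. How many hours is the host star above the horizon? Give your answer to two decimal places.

0.00 h

Solar declination: sin δ = sin ε · sin L_s = sin 5.00° × sin 109.3° = 0.08226, so δ = +4.718°.
cos h₀ = −tan ϕ · tan δ = 1.8904 ≥ 1, so the host star never rises (polar night) and h₀ = 0.
Daylight = 2h₀/(2π) × 31.40 h = (0.0000/π) × 31.40 = 0.00 h.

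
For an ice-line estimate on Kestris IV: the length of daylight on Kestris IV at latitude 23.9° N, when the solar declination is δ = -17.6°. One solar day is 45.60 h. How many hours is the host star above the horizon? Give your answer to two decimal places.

cos h₀ = −tan ϕ · tan δ = −tan(+23.9°) × tan(-17.600°) = 0.1406, so h₀ = 1.4298 rad = 81.92°.
Daylight = 2h₀/(2π) × 45.60 h = (1.4298/π) × 45.60 = 20.75 h.

20.75 h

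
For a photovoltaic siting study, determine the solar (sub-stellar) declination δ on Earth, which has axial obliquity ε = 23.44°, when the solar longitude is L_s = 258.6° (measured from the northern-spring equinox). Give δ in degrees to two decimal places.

sin δ = sin ε · sin L_s = sin 23.44° × sin 258.6° = -0.389941.
δ = arcsin(-0.389941) = -22.95°.

δ = -22.95°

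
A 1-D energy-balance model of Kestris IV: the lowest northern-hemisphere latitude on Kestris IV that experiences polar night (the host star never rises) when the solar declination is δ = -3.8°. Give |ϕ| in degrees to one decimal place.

|ϕ| = 86.2°

Polar night requires cos h₀ = −tan ϕ tan δ ≥ 1, i.e. tan ϕ tan δ ≤ −1.
The boundary is |tan ϕ| · |tan δ| = 1, so |ϕ| = 90° − |δ| = 90° − 3.8° = 86.2° in the northern hemisphere.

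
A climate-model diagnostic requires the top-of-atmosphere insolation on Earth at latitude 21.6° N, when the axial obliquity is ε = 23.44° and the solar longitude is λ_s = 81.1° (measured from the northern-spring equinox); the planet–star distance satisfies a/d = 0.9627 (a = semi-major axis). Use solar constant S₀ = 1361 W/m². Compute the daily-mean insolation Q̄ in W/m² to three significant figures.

Q̄ ≈ 439 W/m²

Solar declination: sin δ = sin ε · sin λ_s = sin 23.44° × sin 81.1° = 0.39300, so δ = +23.141°.
cos H₀ = −tan(+21.6°) tan(+23.141°) = -0.1692, H₀ = 1.7408 rad.
Bracket: H₀ sin φ sin δ + cos φ cos δ sin H₀ = 1.7408×0.36812×0.39300 + 0.92978×0.91954×0.98558 = 0.251844 + 0.842641 = 1.094485.
Inverse-square distance factor (a/d)² = 0.9627² = 0.926791.
Q̄ = (S₀/π) × 0.926791 × [bracket] = (1361/π) × 0.926791 × 1.094485 = 439.4 W/m².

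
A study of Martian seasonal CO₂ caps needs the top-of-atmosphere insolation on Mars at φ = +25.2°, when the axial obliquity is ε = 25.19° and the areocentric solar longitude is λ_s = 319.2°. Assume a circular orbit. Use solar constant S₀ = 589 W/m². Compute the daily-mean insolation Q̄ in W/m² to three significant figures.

sin δ = sin 25.19° × sin 319.2° = -0.27811, so δ = -16.147°.
cos H₀ = −tan(+25.2°) tan(-16.147°) = 0.1362, H₀ = 1.4341 rad.
Bracket: H₀ sin φ sin δ + cos φ cos δ sin H₀ = 1.4341×0.42578×-0.27811 + 0.90483×0.96055×0.99068 = -0.169817 + 0.861034 = 0.691217.
Q̄ = (S₀/π) × [bracket] = (589/π) × 0.691217 = 129.6 W/m².

Q̄ ≈ 130 W/m²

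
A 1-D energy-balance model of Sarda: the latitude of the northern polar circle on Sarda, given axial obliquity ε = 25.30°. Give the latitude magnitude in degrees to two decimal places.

The polar circle is the lowest latitude that experiences at least one full rotation of continuous daylight at the northern-summer solstice; it lies at |ϕ| = 90° − ε = 90° − 25.30° = 64.70°.

64.70°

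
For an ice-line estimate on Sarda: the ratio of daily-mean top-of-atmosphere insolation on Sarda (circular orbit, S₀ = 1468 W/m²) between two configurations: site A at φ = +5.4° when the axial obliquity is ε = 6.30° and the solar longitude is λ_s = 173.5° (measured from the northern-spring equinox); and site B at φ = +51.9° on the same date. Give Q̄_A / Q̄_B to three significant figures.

— Configuration A (φ=+5.4°):
Solar declination: sin δ = sin ε · sin λ_s = sin 6.30° × sin 173.5° = 0.01242, so δ = +0.712°.
cos H₀ = −tan(+5.4°) tan(+0.712°) = -0.0012, H₀ = 1.5720 rad.
Bracket: H₀ sin φ sin δ + cos φ cos δ sin H₀ = 1.5720×0.09411×0.01242 + 0.99556×0.99992×1.00000 = 0.001837 + 0.995480 = 0.997317.
Q̄ = (S₀/π) × [bracket] = (1468/π) × 0.997317 = 466.03 W/m².
— Configuration B (φ=+51.9°):
cos H₀ = −tan(+51.9°) tan(+0.712°) = -0.0158, H₀ = 1.5866 rad.
Bracket: H₀ sin φ sin δ + cos φ cos δ sin H₀ = 1.5866×0.78694×0.01242 + 0.61704×0.99992×0.99987 = 0.015507 + 0.616910 = 0.632417.
Q̄ = (S₀/π) × [bracket] = (1468/π) × 0.632417 = 295.52 W/m².
Ratio Q̄_A / Q̄_B = 466.03 / 295.52 = 1.577.

Q̄_A / Q̄_B ≈ 1.58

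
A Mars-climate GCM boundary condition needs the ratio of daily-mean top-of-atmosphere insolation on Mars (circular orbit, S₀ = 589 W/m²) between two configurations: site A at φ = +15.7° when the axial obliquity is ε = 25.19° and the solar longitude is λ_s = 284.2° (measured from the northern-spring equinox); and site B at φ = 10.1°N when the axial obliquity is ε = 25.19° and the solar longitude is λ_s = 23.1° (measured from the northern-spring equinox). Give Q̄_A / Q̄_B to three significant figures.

— Configuration A (φ=+15.7°):
Solar declination: sin δ = sin ε · sin λ_s = sin 25.19° × sin 284.2° = -0.41262, so δ = -24.369°.
cos H₀ = −tan(+15.7°) tan(-24.369°) = 0.1273, H₀ = 1.4431 rad.
Bracket: H₀ sin φ sin δ + cos φ cos δ sin H₀ = 1.4431×0.27060×-0.41262 + 0.96269×0.91090×0.99186 = -0.161129 + 0.869776 = 0.708647.
Q̄ = (S₀/π) × [bracket] = (589/π) × 0.708647 = 132.86 W/m².
— Configuration B (φ=+10.1°):
Solar declination: sin δ = sin ε · sin λ_s = sin 25.19° × sin 23.1° = 0.16699, so δ = +9.613°.
cos H₀ = −tan(+10.1°) tan(+9.613°) = -0.0302, H₀ = 1.6010 rad.
Bracket: H₀ sin φ sin δ + cos φ cos δ sin H₀ = 1.6010×0.17537×0.16699 + 0.98450×0.98596×0.99954 = 0.046885 + 0.970231 = 1.017116.
Q̄ = (S₀/π) × [bracket] = (589/π) × 1.017116 = 190.69 W/m².
Ratio Q̄_A / Q̄_B = 132.86 / 190.69 = 0.6967.

Q̄_A / Q̄_B ≈ 0.697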